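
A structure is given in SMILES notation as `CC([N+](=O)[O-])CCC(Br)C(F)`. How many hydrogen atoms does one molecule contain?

Atom tally by fragment:
  CH3 → C:1 H:3
  CH(NO2) → C:1 H:1 N:1 O:2
  CH2 → C:1 H:2
  CH2 → C:1 H:2
  CH(Br) → C:1 H:1 Br:1
  CH2F → C:1 H:2 F:1
Element totals:
  C: 6
  H: 11
  Br: 1
  F: 1
  N: 1
  O: 2

11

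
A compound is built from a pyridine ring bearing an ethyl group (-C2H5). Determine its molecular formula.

C7H9N

Atom tally by fragment:
  pyridine ring core → C:5 H:5 N:1
  (− 1 ring H displaced by substituents)
  + C2H5 → C:2 H:5
Element totals:
  C: 7
  H: 9
  N: 1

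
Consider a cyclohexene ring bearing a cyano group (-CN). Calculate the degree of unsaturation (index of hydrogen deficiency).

Atom tally by fragment:
  cyclohexene ring core → C:6 H:10
  (− 1 ring H displaced by substituents)
  + CN → C:1 N:1
Element totals:
  C: 7
  H: 9
  N: 1
Molecular formula: C7H9N.
DoU = (2C + 2 + N − H − X) / 2 = (2·7 + 2 + 1 − 9 − 0) / 2 = 4.

4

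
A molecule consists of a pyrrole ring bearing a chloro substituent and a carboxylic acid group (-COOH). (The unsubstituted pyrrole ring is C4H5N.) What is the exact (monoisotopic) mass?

144.9931

Atom tally by fragment:
  pyrrole ring core → C:4 H:5 N:1
  (− 2 ring H displaced by substituents)
  + Cl → Cl:1
  + COOH → C:1 H:1 O:2
Element totals:
  C: 5
  H: 4
  Cl: 1
  N: 1
  O: 2
Molecular formula: C5H4ClNO2.
  M = 5(12.0) + 4(1.007825) + 34.968853 + 14.003074 + 2(15.994915)
    = 60.000000 + 4.031300 + 34.968853 + 14.003074 + 31.989830 = 144.993057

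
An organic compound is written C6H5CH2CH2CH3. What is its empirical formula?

C3H4

Element totals:
  C: 9
  H: 12
Molecular formula: C9H12.
gcd of subscripts = 3; dividing each by 3:
  C: 9/3 = 3
  H: 12/3 = 4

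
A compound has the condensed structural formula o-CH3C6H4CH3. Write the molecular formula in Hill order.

C8H10

Atom tally by fragment:
  benzene ring core → C:6 H:6
  (− 2 ring H displaced by substituents)
  + CH3 → C:1 H:3
  + CH3 → C:1 H:3
Element totals:
  C: 8
  H: 10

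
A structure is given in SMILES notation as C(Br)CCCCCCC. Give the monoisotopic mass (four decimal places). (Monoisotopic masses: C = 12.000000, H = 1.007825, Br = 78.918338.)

Atom tally by fragment:
  BrCH2 → C:1 H:2 Br:1
  CH2 → C:1 H:2
  CH2 → C:1 H:2
  CH2 → C:1 H:2
  CH2 → C:1 H:2
  CH2 → C:1 H:2
  CH2 → C:1 H:2
  CH3 → C:1 H:3
Element totals:
  C: 8
  H: 17
  Br: 1
Molecular formula: C8H17Br.
  M = 8(12.0) + 17(1.007825) + 78.918338
    = 96.000000 + 17.133025 + 78.918338 = 192.051363

192.0514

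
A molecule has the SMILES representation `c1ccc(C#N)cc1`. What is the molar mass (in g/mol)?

103.12 g/mol

Atom tally by fragment:
  benzene ring core → C:6 H:6
  (− 1 ring H displaced by substituents)
  + CN → C:1 N:1
Element totals:
  C: 7
  H: 5
  N: 1
Molecular formula: C7H5N.
  M = 7(12.011) + 5(1.008) + 14.007
    = 84.077 + 5.040 + 14.007 = 103.124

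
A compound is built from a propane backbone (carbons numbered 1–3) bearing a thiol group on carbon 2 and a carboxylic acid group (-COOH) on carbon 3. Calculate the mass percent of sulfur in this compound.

Atom tally by fragment:
  CH3 → C:1 H:3
  CH(SH) → C:1 H:2 S:1
  CH2COOH → C:2 H:3 O:2
Element totals:
  C: 4
  H: 8
  O: 2
  S: 1
Molecular formula: C4H8O2S.
Molar mass = 120.166 g/mol.
Mass from S: 1 × 32.06 = 32.060 g/mol.
%S = 32.060 / 120.166 × 100 = 26.68%.

26.68%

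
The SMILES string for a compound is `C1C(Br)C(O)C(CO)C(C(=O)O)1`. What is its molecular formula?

Atom tally by fragment:
  cyclopentane ring core → C:5 H:10
  (− 4 ring H displaced by substituents)
  + Br → Br:1
  + OH → O:1 H:1
  + CH2OH → C:1 H:3 O:1
  + COOH → C:1 H:1 O:2
Element totals:
  C: 7
  H: 11
  Br: 1
  O: 4

C7H11BrO4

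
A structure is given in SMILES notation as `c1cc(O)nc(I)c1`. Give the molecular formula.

Atom tally by fragment:
  pyridine ring core → C:5 H:5 N:1
  (− 2 ring H displaced by substituents)
  + OH → O:1 H:1
  + I → I:1
Element totals:
  C: 5
  H: 4
  I: 1
  N: 1
  O: 1

C5H4INO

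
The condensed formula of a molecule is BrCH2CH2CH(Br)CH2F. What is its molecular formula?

Atom tally by fragment:
  BrCH2 → C:1 H:2 Br:1
  CH2 → C:1 H:2
  CH(Br) → C:1 H:1 Br:1
  CH2F → C:1 H:2 F:1
Element totals:
  C: 4
  H: 7
  Br: 2
  F: 1

C4H7Br2F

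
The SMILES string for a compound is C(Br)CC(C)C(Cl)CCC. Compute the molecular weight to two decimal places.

Atom tally by fragment:
  BrCH2 → C:1 H:2 Br:1
  CH2 → C:1 H:2
  CH(CH3) → C:2 H:4
  CH(Cl) → C:1 H:1 Cl:1
  CH2 → C:1 H:2
  CH2 → C:1 H:2
  CH3 → C:1 H:3
Element totals:
  C: 8
  H: 16
  Br: 1
  Cl: 1
Molecular formula: C8H16BrCl.
  M = 8(12.011) + 16(1.008) + 79.904 + 35.45
    = 96.088 + 16.128 + 79.904 + 35.450 = 227.570

227.57 g/mol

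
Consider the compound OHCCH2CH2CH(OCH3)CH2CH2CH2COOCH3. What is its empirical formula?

C5H9O2

Atom tally by fragment:
  OHCCH2 → C:2 H:3 O:1
  CH2 → C:1 H:2
  CH(OCH3) → C:2 H:4 O:1
  CH2 → C:1 H:2
  CH2 → C:1 H:2
  CH2COOCH3 → C:3 H:5 O:2
Element totals:
  C: 10
  H: 18
  O: 4
Molecular formula: C10H18O4.
gcd of subscripts = 2; dividing each by 2:
  C: 10/2 = 5
  H: 18/2 = 9
  O: 4/2 = 2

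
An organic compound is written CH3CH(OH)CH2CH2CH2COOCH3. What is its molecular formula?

Element totals:
  C: 7
  H: 14
  O: 3

C7H14O3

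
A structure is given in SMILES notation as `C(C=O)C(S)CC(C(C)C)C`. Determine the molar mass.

174.30 g/mol

Atom tally by fragment:
  OHCCH2 → C:2 H:3 O:1
  CH(SH) → C:1 H:2 S:1
  CH2 → C:1 H:2
  CH(CH(CH3)2) → C:4 H:8
  CH3 → C:1 H:3
Element totals:
  C: 9
  H: 18
  O: 1
  S: 1
Molecular formula: C9H18OS.
  M = 9(12.011) + 18(1.008) + 15.999 + 32.06
    = 108.099 + 18.144 + 15.999 + 32.060 = 174.302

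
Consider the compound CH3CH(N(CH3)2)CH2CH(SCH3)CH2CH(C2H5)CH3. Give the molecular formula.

C12H27NS

Atom tally by fragment:
  CH3 → C:1 H:3
  CH(N(CH3)2) → C:3 H:7 N:1
  CH2 → C:1 H:2
  CH(SCH3) → C:2 H:4 S:1
  CH2 → C:1 H:2
  CH(C2H5) → C:3 H:6
  CH3 → C:1 H:3
Element totals:
  C: 12
  H: 27
  N: 1
  S: 1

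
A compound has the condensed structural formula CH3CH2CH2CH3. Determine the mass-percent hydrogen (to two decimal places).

Atom tally by fragment:
  CH3 → C:1 H:3
  CH2 → C:1 H:2
  CH2 → C:1 H:2
  CH3 → C:1 H:3
Element totals:
  C: 4
  H: 10
Molecular formula: C4H10.
Molar mass = 58.124 g/mol.
Mass from H: 10 × 1.008 = 10.080 g/mol.
%H = 10.080 / 58.124 × 100 = 17.34%.

17.34%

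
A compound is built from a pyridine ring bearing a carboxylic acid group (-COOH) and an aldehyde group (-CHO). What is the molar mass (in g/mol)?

151.12 g/mol

Atom tally by fragment:
  pyridine ring core → C:5 H:5 N:1
  (− 2 ring H displaced by substituents)
  + COOH → C:1 H:1 O:2
  + CHO → C:1 H:1 O:1
Element totals:
  C: 7
  H: 5
  N: 1
  O: 3
Molecular formula: C7H5NO3.
  M = 7(12.011) + 5(1.008) + 14.007 + 3(15.999)
    = 84.077 + 5.040 + 14.007 + 47.997 = 151.121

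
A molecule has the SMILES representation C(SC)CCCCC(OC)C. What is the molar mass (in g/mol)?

Atom tally by fragment:
  CH3SCH2 → C:2 H:5 S:1
  CH2 → C:1 H:2
  CH2 → C:1 H:2
  CH2 → C:1 H:2
  CH2 → C:1 H:2
  CH(OCH3) → C:2 H:4 O:1
  CH3 → C:1 H:3
Element totals:
  C: 9
  H: 20
  O: 1
  S: 1
Molecular formula: C9H20OS.
  M = 9(12.011) + 20(1.008) + 15.999 + 32.06
    = 108.099 + 20.160 + 15.999 + 32.060 = 176.318

176.32 g/mol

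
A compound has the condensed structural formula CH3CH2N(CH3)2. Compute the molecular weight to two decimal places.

Atom tally by fragment:
  CH3 → C:1 H:3
  CH2N(CH3)2 → C:3 H:8 N:1
Element totals:
  C: 4
  H: 11
  N: 1
Molecular formula: C4H11N.
  M = 4(12.011) + 11(1.008) + 14.007
    = 48.044 + 11.088 + 14.007 = 73.139

73.14 g/mol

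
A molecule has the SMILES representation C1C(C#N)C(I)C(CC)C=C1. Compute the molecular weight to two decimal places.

Atom tally by fragment:
  cyclohexene ring core → C:6 H:10
  (− 3 ring H displaced by substituents)
  + CN → C:1 N:1
  + I → I:1
  + C2H5 → C:2 H:5
Element totals:
  C: 9
  H: 12
  I: 1
  N: 1
Molecular formula: C9H12IN.
  M = 9(12.011) + 12(1.008) + 126.904 + 14.007
    = 108.099 + 12.096 + 126.904 + 14.007 = 261.106

261.11 g/mol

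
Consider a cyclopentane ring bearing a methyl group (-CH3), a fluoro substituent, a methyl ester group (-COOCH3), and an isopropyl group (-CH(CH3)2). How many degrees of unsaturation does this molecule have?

2

Atom tally by fragment:
  cyclopentane ring core → C:5 H:10
  (− 4 ring H displaced by substituents)
  + CH3 → C:1 H:3
  + F → F:1
  + COOCH3 → C:2 H:3 O:2
  + CH(CH3)2 → C:3 H:7
Element totals:
  C: 11
  H: 19
  F: 1
  O: 2
Molecular formula: C11H19FO2.
DoU = (2C + 2 + N − H − X) / 2 = (2·11 + 2 + 0 − 19 − 1) / 2 = 2.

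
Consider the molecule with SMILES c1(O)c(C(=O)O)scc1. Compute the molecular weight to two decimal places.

Atom tally by fragment:
  thiophene ring core → C:4 H:4 S:1
  (− 2 ring H displaced by substituents)
  + OH → O:1 H:1
  + COOH → C:1 H:1 O:2
Element totals:
  C: 5
  H: 4
  O: 3
  S: 1
Molecular formula: C5H4O3S.
  M = 5(12.011) + 4(1.008) + 3(15.999) + 32.06
    = 60.055 + 4.032 + 47.997 + 32.060 = 144.144

144.14 g/mol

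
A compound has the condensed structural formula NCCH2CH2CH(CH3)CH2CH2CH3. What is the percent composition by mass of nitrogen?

Atom tally by fragment:
  NCCH2 → C:2 H:2 N:1
  CH2 → C:1 H:2
  CH(CH3) → C:2 H:4
  CH2 → C:1 H:2
  CH2 → C:1 H:2
  CH3 → C:1 H:3
Element totals:
  C: 8
  H: 15
  N: 1
Molecular formula: C8H15N.
Molar mass = 125.215 g/mol.
Mass from N: 1 × 14.007 = 14.007 g/mol.
%N = 14.007 / 125.215 × 100 = 11.19%.

11.19%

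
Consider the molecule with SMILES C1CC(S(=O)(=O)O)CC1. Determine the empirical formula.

C5H10O3S

Atom tally by fragment:
  cyclopentane ring core → C:5 H:10
  (− 1 ring H displaced by substituents)
  + SO3H → S:1 O:3 H:1
Element totals:
  C: 5
  H: 10
  O: 3
  S: 1
Molecular formula: C5H10O3S.
gcd of subscripts (5, 10, 3, 1) = 1, so the empirical formula equals the molecular formula.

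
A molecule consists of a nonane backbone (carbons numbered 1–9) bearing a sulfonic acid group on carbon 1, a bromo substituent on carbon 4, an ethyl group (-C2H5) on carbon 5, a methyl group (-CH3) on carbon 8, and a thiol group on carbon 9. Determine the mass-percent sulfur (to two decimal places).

17.74%

Atom tally by fragment:
  HO3SCH2 → C:1 H:3 S:1 O:3
  CH2 → C:1 H:2
  CH2 → C:1 H:2
  CH(Br) → C:1 H:1 Br:1
  CH(C2H5) → C:3 H:6
  CH2 → C:1 H:2
  CH2 → C:1 H:2
  CH(CH3) → C:2 H:4
  CH2SH → C:1 H:3 S:1
Element totals:
  C: 12
  H: 25
  Br: 1
  O: 3
  S: 2
Molecular formula: C12H25BrO3S2.
Molar mass = 361.353 g/mol.
Mass from S: 2 × 32.06 = 64.120 g/mol.
%S = 64.120 / 361.353 × 100 = 17.74%.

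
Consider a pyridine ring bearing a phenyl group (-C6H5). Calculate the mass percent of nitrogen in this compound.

9.03%

Atom tally by fragment:
  pyridine ring core → C:5 H:5 N:1
  (− 1 ring H displaced by substituents)
  + C6H5 → C:6 H:5
Element totals:
  C: 11
  H: 9
  N: 1
Molecular formula: C11H9N.
Molar mass = 155.200 g/mol.
Mass from N: 1 × 14.007 = 14.007 g/mol.
%N = 14.007 / 155.200 × 100 = 9.03%.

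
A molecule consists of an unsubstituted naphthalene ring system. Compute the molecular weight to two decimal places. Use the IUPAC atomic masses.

128.17 g/mol

Atom tally by fragment:
  naphthalene ring system core → C:10 H:8
Element totals:
  C: 10
  H: 8
Molecular formula: C10H8.
  M = 10(12.011) + 8(1.008)
    = 120.110 + 8.064 = 128.174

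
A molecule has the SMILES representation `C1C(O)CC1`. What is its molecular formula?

Atom tally by fragment:
  cyclobutane ring core → C:4 H:8
  (− 1 ring H displaced by substituents)
  + OH → O:1 H:1
Element totals:
  C: 4
  H: 8
  O: 1

C4H8O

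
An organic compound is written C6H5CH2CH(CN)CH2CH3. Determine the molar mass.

159.23 g/mol

Element totals:
  C: 11
  H: 13
  N: 1
Molecular formula: C11H13N.
  M = 11(12.011) + 13(1.008) + 14.007
    = 132.121 + 13.104 + 14.007 = 159.232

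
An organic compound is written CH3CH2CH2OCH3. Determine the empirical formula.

Atom tally by fragment:
  CH3 → C:1 H:3
  CH2 → C:1 H:2
  CH2OCH3 → C:2 H:5 O:1
Element totals:
  C: 4
  H: 10
  O: 1
Molecular formula: C4H10O.
gcd of subscripts (4, 10, 1) = 1, so the empirical formula equals the molecular formula.

C4H10O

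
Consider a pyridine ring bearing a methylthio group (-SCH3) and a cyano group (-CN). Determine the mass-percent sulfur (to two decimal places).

Atom tally by fragment:
  pyridine ring core → C:5 H:5 N:1
  (− 2 ring H displaced by substituents)
  + SCH3 → C:1 H:3 S:1
  + CN → C:1 N:1
Element totals:
  C: 7
  H: 6
  N: 2
  S: 1
Molecular formula: C7H6N2S.
Molar mass = 150.199 g/mol.
Mass from S: 1 × 32.06 = 32.060 g/mol.
%S = 32.060 / 150.199 × 100 = 21.35%.

21.35%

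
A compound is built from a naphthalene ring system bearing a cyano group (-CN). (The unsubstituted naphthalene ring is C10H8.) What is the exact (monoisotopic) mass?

Atom tally by fragment:
  naphthalene ring system core → C:10 H:8
  (− 1 ring H displaced by substituents)
  + CN → C:1 N:1
Element totals:
  C: 11
  H: 7
  N: 1
Molecular formula: C11H7N.
  M = 11(12.0) + 7(1.007825) + 14.003074
    = 132.000000 + 7.054775 + 14.003074 = 153.057849

153.0578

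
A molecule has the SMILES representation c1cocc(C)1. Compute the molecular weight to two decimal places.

Atom tally by fragment:
  furan ring core → C:4 H:4 O:1
  (− 1 ring H displaced by substituents)
  + CH3 → C:1 H:3
Element totals:
  C: 5
  H: 6
  O: 1
Molecular formula: C5H6O.
  M = 5(12.011) + 6(1.008) + 15.999
    = 60.055 + 6.048 + 15.999 = 82.102

82.10 g/mol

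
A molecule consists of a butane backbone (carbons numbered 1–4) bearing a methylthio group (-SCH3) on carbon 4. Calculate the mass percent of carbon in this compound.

Atom tally by fragment:
  CH3 → C:1 H:3
  CH2 → C:1 H:2
  CH2 → C:1 H:2
  CH2SCH3 → C:2 H:5 S:1
Element totals:
  C: 5
  H: 12
  S: 1
Molecular formula: C5H12S.
Molar mass = 104.211 g/mol.
Mass from C: 5 × 12.011 = 60.055 g/mol.
%C = 60.055 / 104.211 × 100 = 57.63%.

57.63%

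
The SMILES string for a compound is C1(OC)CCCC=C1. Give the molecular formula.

Atom tally by fragment:
  cyclohexene ring core → C:6 H:10
  (− 1 ring H displaced by substituents)
  + OCH3 → C:1 H:3 O:1
Element totals:
  C: 7
  H: 12
  O: 1

C7H12O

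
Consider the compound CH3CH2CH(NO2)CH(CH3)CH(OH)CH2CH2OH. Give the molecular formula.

C8H17NO4

Atom tally by fragment:
  CH3 → C:1 H:3
  CH2 → C:1 H:2
  CH(NO2) → C:1 H:1 N:1 O:2
  CH(CH3) → C:2 H:4
  CH(OH) → C:1 H:2 O:1
  CH2CH2OH → C:2 H:5 O:1
Element totals:
  C: 8
  H: 17
  N: 1
  O: 4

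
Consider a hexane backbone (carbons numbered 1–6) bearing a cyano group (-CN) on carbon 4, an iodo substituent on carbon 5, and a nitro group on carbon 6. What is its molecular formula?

Atom tally by fragment:
  CH3 → C:1 H:3
  CH2 → C:1 H:2
  CH2 → C:1 H:2
  CH(CN) → C:2 H:1 N:1
  CH(I) → C:1 H:1 I:1
  CH2NO2 → C:1 H:2 N:1 O:2
Element totals:
  C: 7
  H: 11
  I: 1
  N: 2
  O: 2

C7H11IN2O2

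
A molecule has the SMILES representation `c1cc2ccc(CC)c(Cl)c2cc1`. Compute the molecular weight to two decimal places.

Atom tally by fragment:
  naphthalene ring system core → C:10 H:8
  (− 2 ring H displaced by substituents)
  + C2H5 → C:2 H:5
  + Cl → Cl:1
Element totals:
  C: 12
  H: 11
  Cl: 1
Molecular formula: C12H11Cl.
  M = 12(12.011) + 11(1.008) + 35.45
    = 144.132 + 11.088 + 35.450 = 190.670

190.67 g/mol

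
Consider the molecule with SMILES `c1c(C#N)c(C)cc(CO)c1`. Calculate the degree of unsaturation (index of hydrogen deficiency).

6

Atom tally by fragment:
  benzene ring core → C:6 H:6
  (− 3 ring H displaced by substituents)
  + CN → C:1 N:1
  + CH3 → C:1 H:3
  + CH2OH → C:1 H:3 O:1
Element totals:
  C: 9
  H: 9
  N: 1
  O: 1
Molecular formula: C9H9NO.
DoU = (2C + 2 + N − H − X) / 2 = (2·9 + 2 + 1 − 9 − 0) / 2 = 6.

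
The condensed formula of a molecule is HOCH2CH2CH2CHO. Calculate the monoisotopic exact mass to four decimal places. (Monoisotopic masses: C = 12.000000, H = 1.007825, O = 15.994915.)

88.0524

Atom tally by fragment:
  HOCH2CH2 → C:2 H:5 O:1
  CH2CHO → C:2 H:3 O:1
Element totals:
  C: 4
  H: 8
  O: 2
Molecular formula: C4H8O2.
  M = 4(12.0) + 8(1.007825) + 2(15.994915)
    = 48.000000 + 8.062600 + 31.989830 = 88.052430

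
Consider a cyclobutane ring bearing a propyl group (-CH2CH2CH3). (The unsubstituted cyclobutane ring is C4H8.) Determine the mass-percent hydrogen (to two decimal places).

14.37%

Atom tally by fragment:
  cyclobutane ring core → C:4 H:8
  (− 1 ring H displaced by substituents)
  + CH2CH2CH3 → C:3 H:7
Element totals:
  C: 7
  H: 14
Molecular formula: C7H14.
Molar mass = 98.189 g/mol.
Mass from H: 14 × 1.008 = 14.112 g/mol.
%H = 14.112 / 98.189 × 100 = 14.37%.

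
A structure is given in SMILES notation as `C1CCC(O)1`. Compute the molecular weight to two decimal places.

Atom tally by fragment:
  cyclobutane ring core → C:4 H:8
  (− 1 ring H displaced by substituents)
  + OH → O:1 H:1
Element totals:
  C: 4
  H: 8
  O: 1
Molecular formula: C4H8O.
  M = 4(12.011) + 8(1.008) + 15.999
    = 48.044 + 8.064 + 15.999 = 72.107

72.11 g/mol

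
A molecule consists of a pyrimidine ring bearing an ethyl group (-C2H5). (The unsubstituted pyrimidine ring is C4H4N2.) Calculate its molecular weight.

Atom tally by fragment:
  pyrimidine ring core → C:4 H:4 N:2
  (− 1 ring H displaced by substituents)
  + C2H5 → C:2 H:5
Element totals:
  C: 6
  H: 8
  N: 2
Molecular formula: C6H8N2.
  M = 6(12.011) + 8(1.008) + 2(14.007)
    = 72.066 + 8.064 + 28.014 = 108.144

108.14 g/mol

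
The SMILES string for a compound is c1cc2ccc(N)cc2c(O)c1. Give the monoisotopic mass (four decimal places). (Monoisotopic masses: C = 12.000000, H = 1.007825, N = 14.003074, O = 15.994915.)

159.0684

Atom tally by fragment:
  naphthalene ring system core → C:10 H:8
  (− 2 ring H displaced by substituents)
  + NH2 → N:1 H:2
  + OH → O:1 H:1
Element totals:
  C: 10
  H: 9
  N: 1
  O: 1
Molecular formula: C10H9NO.
  M = 10(12.0) + 9(1.007825) + 14.003074 + 15.994915
    = 120.000000 + 9.070425 + 14.003074 + 15.994915 = 159.068414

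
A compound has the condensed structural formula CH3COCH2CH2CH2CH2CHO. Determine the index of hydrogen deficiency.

2

Atom tally by fragment:
  CH3COCH2 → C:3 H:5 O:1
  CH2 → C:1 H:2
  CH2 → C:1 H:2
  CH2CHO → C:2 H:3 O:1
Element totals:
  C: 7
  H: 12
  O: 2
Molecular formula: C7H12O2.
DoU = (2C + 2 + N − H − X) / 2 = (2·7 + 2 + 0 − 12 − 0) / 2 = 2.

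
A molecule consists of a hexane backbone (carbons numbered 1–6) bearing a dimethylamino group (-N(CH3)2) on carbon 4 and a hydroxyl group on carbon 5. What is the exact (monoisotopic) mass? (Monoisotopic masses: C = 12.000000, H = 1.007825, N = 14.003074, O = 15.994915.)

145.1467

Atom tally by fragment:
  CH3 → C:1 H:3
  CH2 → C:1 H:2
  CH2 → C:1 H:2
  CH(N(CH3)2) → C:3 H:7 N:1
  CH(OH) → C:1 H:2 O:1
  CH3 → C:1 H:3
Element totals:
  C: 8
  H: 19
  N: 1
  O: 1
Molecular formula: C8H19NO.
  M = 8(12.0) + 19(1.007825) + 14.003074 + 15.994915
    = 96.000000 + 19.148675 + 14.003074 + 15.994915 = 145.146664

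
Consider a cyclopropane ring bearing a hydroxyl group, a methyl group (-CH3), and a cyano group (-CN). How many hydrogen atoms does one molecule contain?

7

Atom tally by fragment:
  cyclopropane ring core → C:3 H:6
  (− 3 ring H displaced by substituents)
  + OH → O:1 H:1
  + CH3 → C:1 H:3
  + CN → C:1 N:1
Element totals:
  C: 5
  H: 7
  N: 1
  O: 1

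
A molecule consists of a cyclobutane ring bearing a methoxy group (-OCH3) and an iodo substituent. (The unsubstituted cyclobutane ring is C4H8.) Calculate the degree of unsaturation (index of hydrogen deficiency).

1

Atom tally by fragment:
  cyclobutane ring core → C:4 H:8
  (− 2 ring H displaced by substituents)
  + OCH3 → C:1 H:3 O:1
  + I → I:1
Element totals:
  C: 5
  H: 9
  I: 1
  O: 1
Molecular formula: C5H9IO.
DoU = (2C + 2 + N − H − X) / 2 = (2·5 + 2 + 0 − 9 − 1) / 2 = 1.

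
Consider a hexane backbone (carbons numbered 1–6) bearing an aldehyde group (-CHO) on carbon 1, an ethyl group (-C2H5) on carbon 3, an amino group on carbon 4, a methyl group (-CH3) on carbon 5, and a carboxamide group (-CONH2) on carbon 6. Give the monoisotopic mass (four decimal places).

Atom tally by fragment:
  OHCCH2 → C:2 H:3 O:1
  CH2 → C:1 H:2
  CH(C2H5) → C:3 H:6
  CH(NH2) → C:1 H:3 N:1
  CH(CH3) → C:2 H:4
  CH2CONH2 → C:2 H:4 O:1 N:1
Element totals:
  C: 11
  H: 22
  N: 2
  O: 2
Molecular formula: C11H22N2O2.
  M = 11(12.0) + 22(1.007825) + 2(14.003074) + 2(15.994915)
    = 132.000000 + 22.172150 + 28.006148 + 31.989830 = 214.168128

214.1681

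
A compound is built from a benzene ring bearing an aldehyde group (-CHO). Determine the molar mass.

106.12 g/mol

Atom tally by fragment:
  benzene ring core → C:6 H:6
  (− 1 ring H displaced by substituents)
  + CHO → C:1 H:1 O:1
Element totals:
  C: 7
  H: 6
  O: 1
Molecular formula: C7H6O.
  M = 7(12.011) + 6(1.008) + 15.999
    = 84.077 + 6.048 + 15.999 = 106.124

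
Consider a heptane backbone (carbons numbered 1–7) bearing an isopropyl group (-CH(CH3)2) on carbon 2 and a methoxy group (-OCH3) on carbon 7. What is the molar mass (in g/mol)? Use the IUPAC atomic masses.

Atom tally by fragment:
  CH3 → C:1 H:3
  CH(CH(CH3)2) → C:4 H:8
  CH2 → C:1 H:2
  CH2 → C:1 H:2
  CH2 → C:1 H:2
  CH2 → C:1 H:2
  CH2OCH3 → C:2 H:5 O:1
Element totals:
  C: 11
  H: 24
  O: 1
Molecular formula: C11H24O.
  M = 11(12.011) + 24(1.008) + 15.999
    = 132.121 + 24.192 + 15.999 = 172.312

172.31 g/mol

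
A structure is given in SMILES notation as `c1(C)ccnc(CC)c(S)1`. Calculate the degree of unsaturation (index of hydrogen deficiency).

Atom tally by fragment:
  pyridine ring core → C:5 H:5 N:1
  (− 3 ring H displaced by substituents)
  + CH3 → C:1 H:3
  + C2H5 → C:2 H:5
  + SH → S:1 H:1
Element totals:
  C: 8
  H: 11
  N: 1
  S: 1
Molecular formula: C8H11NS.
DoU = (2C + 2 + N − H − X) / 2 = (2·8 + 2 + 1 − 11 − 0) / 2 = 4.

4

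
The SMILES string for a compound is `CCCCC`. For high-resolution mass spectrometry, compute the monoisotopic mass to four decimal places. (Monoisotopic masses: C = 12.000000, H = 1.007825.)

Atom tally by fragment:
  CH3 → C:1 H:3
  CH2 → C:1 H:2
  CH2 → C:1 H:2
  CH2 → C:1 H:2
  CH3 → C:1 H:3
Element totals:
  C: 5
  H: 12
Molecular formula: C5H12.
  M = 5(12.0) + 12(1.007825)
    = 60.000000 + 12.093900 = 72.093900

72.0939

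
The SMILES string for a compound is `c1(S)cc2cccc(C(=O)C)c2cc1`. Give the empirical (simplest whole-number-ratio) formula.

Atom tally by fragment:
  naphthalene ring system core → C:10 H:8
  (− 2 ring H displaced by substituents)
  + SH → S:1 H:1
  + COCH3 → C:2 H:3 O:1
Element totals:
  C: 12
  H: 10
  O: 1
  S: 1
Molecular formula: C12H10OS.
gcd of subscripts (12, 10, 1, 1) = 1, so the empirical formula equals the molecular formula.

C12H10OS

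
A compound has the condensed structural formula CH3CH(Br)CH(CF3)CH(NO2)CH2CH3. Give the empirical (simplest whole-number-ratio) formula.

C7H11BrF3NO2

Element totals:
  C: 7
  H: 11
  Br: 1
  F: 3
  N: 1
  O: 2
Molecular formula: C7H11BrF3NO2.
gcd of subscripts (1, 7, 3, 11, 1, 2) = 1, so the empirical formula equals the molecular formula.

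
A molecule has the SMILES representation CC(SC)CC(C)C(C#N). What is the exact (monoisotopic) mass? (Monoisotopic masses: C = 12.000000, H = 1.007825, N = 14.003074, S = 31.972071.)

157.0925

Atom tally by fragment:
  CH3 → C:1 H:3
  CH(SCH3) → C:2 H:4 S:1
  CH2 → C:1 H:2
  CH(CH3) → C:2 H:4
  CH2CN → C:2 H:2 N:1
Element totals:
  C: 8
  H: 15
  N: 1
  S: 1
Molecular formula: C8H15NS.
  M = 8(12.0) + 15(1.007825) + 14.003074 + 31.972071
    = 96.000000 + 15.117375 + 14.003074 + 31.972071 = 157.092520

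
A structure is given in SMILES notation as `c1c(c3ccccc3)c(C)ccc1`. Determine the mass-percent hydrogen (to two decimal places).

7.19%

Atom tally by fragment:
  benzene ring core → C:6 H:6
  (− 2 ring H displaced by substituents)
  + C6H5 → C:6 H:5
  + CH3 → C:1 H:3
Element totals:
  C: 13
  H: 12
Molecular formula: C13H12.
Molar mass = 168.239 g/mol.
Mass from H: 12 × 1.008 = 12.096 g/mol.
%H = 12.096 / 168.239 × 100 = 7.19%.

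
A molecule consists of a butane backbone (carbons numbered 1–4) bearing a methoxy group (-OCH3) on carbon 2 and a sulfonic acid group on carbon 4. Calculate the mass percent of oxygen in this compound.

Atom tally by fragment:
  CH3 → C:1 H:3
  CH(OCH3) → C:2 H:4 O:1
  CH2 → C:1 H:2
  CH2SO3H → C:1 H:3 S:1 O:3
Element totals:
  C: 5
  H: 12
  O: 4
  S: 1
Molecular formula: C5H12O4S.
Molar mass = 168.207 g/mol.
Mass from O: 4 × 15.999 = 63.996 g/mol.
%O = 63.996 / 168.207 × 100 = 38.05%.

38.05%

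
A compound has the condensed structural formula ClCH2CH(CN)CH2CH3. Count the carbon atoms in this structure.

5

Atom tally by fragment:
  ClCH2 → C:1 H:2 Cl:1
  CH(CN) → C:2 H:1 N:1
  CH2 → C:1 H:2
  CH3 → C:1 H:3
Element totals:
  C: 5
  H: 8
  Cl: 1
  N: 1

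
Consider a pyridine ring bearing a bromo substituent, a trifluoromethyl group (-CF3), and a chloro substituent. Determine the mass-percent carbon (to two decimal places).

Atom tally by fragment:
  pyridine ring core → C:5 H:5 N:1
  (− 3 ring H displaced by substituents)
  + Br → Br:1
  + CF3 → C:1 F:3
  + Cl → Cl:1
Element totals:
  C: 6
  H: 2
  Br: 1
  Cl: 1
  F: 3
  N: 1
Molecular formula: C6H2BrClF3N.
Molar mass = 260.437 g/mol.
Mass from C: 6 × 12.011 = 72.066 g/mol.
%C = 72.066 / 260.437 × 100 = 27.67%.

27.67%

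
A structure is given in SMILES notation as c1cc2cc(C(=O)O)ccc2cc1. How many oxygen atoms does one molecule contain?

Atom tally by fragment:
  naphthalene ring system core → C:10 H:8
  (− 1 ring H displaced by substituents)
  + COOH → C:1 H:1 O:2
Element totals:
  C: 11
  H: 8
  O: 2

2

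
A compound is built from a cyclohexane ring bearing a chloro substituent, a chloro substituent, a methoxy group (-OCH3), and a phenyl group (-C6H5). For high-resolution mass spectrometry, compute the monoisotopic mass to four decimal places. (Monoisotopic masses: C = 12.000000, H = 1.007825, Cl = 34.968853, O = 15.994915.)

Atom tally by fragment:
  cyclohexane ring core → C:6 H:12
  (− 4 ring H displaced by substituents)
  + Cl → Cl:1
  + Cl → Cl:1
  + OCH3 → C:1 H:3 O:1
  + C6H5 → C:6 H:5
Element totals:
  C: 13
  H: 16
  Cl: 2
  O: 1
Molecular formula: C13H16Cl2O.
  M = 13(12.0) + 16(1.007825) + 2(34.968853) + 15.994915
    = 156.000000 + 16.125200 + 69.937706 + 15.994915 = 258.057821

258.0578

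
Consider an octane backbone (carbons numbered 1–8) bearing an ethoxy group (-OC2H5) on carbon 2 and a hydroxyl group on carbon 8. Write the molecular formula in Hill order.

C10H22O2

Atom tally by fragment:
  CH3 → C:1 H:3
  CH(OC2H5) → C:3 H:6 O:1
  CH2 → C:1 H:2
  CH2 → C:1 H:2
  CH2 → C:1 H:2
  CH2 → C:1 H:2
  CH2 → C:1 H:2
  CH2OH → C:1 H:3 O:1
Element totals:
  C: 10
  H: 22
  O: 2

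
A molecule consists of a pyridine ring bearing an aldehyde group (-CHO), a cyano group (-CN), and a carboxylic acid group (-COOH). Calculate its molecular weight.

Atom tally by fragment:
  pyridine ring core → C:5 H:5 N:1
  (− 3 ring H displaced by substituents)
  + CHO → C:1 H:1 O:1
  + CN → C:1 N:1
  + COOH → C:1 H:1 O:2
Element totals:
  C: 8
  H: 4
  N: 2
  O: 3
Molecular formula: C8H4N2O3.
  M = 8(12.011) + 4(1.008) + 2(14.007) + 3(15.999)
    = 96.088 + 4.032 + 28.014 + 47.997 = 176.131

176.13 g/mol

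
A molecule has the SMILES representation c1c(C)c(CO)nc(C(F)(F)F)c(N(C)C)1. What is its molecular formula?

C10H13F3N2O

Atom tally by fragment:
  pyridine ring core → C:5 H:5 N:1
  (− 4 ring H displaced by substituents)
  + CH3 → C:1 H:3
  + CH2OH → C:1 H:3 O:1
  + CF3 → C:1 F:3
  + N(CH3)2 → N:1 C:2 H:6
Element totals:
  C: 10
  H: 13
  F: 3
  N: 2
  O: 1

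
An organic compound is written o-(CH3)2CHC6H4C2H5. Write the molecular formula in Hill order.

C11H16

Atom tally by fragment:
  benzene ring core → C:6 H:6
  (− 2 ring H displaced by substituents)
  + CH(CH3)2 → C:3 H:7
  + C2H5 → C:2 H:5
Element totals:
  C: 11
  H: 16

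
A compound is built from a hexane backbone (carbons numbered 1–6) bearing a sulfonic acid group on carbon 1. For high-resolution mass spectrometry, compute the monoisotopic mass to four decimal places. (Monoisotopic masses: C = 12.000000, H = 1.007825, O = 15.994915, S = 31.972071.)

166.0664

Atom tally by fragment:
  HO3SCH2 → C:1 H:3 S:1 O:3
  CH2 → C:1 H:2
  CH2 → C:1 H:2
  CH2 → C:1 H:2
  CH2 → C:1 H:2
  CH3 → C:1 H:3
Element totals:
  C: 6
  H: 14
  O: 3
  S: 1
Molecular formula: C6H14O3S.
  M = 6(12.0) + 14(1.007825) + 3(15.994915) + 31.972071
    = 72.000000 + 14.109550 + 47.984745 + 31.972071 = 166.066366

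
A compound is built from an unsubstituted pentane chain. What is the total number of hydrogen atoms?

Atom tally by fragment:
  CH3 → C:1 H:3
  CH2 → C:1 H:2
  CH2 → C:1 H:2
  CH2 → C:1 H:2
  CH3 → C:1 H:3
Element totals:
  C: 5
  H: 12

12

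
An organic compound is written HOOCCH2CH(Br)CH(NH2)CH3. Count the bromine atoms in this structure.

1

Element totals:
  C: 5
  H: 10
  Br: 1
  N: 1
  O: 2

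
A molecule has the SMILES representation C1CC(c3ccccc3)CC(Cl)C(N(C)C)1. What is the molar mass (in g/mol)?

Atom tally by fragment:
  cyclohexane ring core → C:6 H:12
  (− 3 ring H displaced by substituents)
  + C6H5 → C:6 H:5
  + Cl → Cl:1
  + N(CH3)2 → N:1 C:2 H:6
Element totals:
  C: 14
  H: 20
  Cl: 1
  N: 1
Molecular formula: C14H20ClN.
  M = 14(12.011) + 20(1.008) + 35.45 + 14.007
    = 168.154 + 20.160 + 35.450 + 14.007 = 237.771

237.77 g/mol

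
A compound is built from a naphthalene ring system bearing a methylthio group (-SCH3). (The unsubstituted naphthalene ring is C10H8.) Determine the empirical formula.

C11H10S

Atom tally by fragment:
  naphthalene ring system core → C:10 H:8
  (− 1 ring H displaced by substituents)
  + SCH3 → C:1 H:3 S:1
Element totals:
  C: 11
  H: 10
  S: 1
Molecular formula: C11H10S.
gcd of subscripts (11, 10, 1) = 1, so the empirical formula equals the molecular formula.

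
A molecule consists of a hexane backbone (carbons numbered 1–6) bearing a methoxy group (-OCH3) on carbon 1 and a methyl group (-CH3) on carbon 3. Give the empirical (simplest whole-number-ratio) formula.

Atom tally by fragment:
  CH3OCH2 → C:2 H:5 O:1
  CH2 → C:1 H:2
  CH(CH3) → C:2 H:4
  CH2 → C:1 H:2
  CH2 → C:1 H:2
  CH3 → C:1 H:3
Element totals:
  C: 8
  H: 18
  O: 1
Molecular formula: C8H18O.
gcd of subscripts (8, 18, 1) = 1, so the empirical formula equals the molecular formula.

C8H18O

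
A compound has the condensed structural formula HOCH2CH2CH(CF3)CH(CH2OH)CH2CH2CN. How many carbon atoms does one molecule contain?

9

Element totals:
  C: 9
  H: 14
  F: 3
  N: 1
  O: 2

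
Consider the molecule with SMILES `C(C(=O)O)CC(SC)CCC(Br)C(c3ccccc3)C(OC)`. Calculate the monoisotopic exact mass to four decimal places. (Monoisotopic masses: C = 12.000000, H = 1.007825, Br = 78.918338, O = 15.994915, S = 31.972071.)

Atom tally by fragment:
  HOOCCH2 → C:2 H:3 O:2
  CH2 → C:1 H:2
  CH(SCH3) → C:2 H:4 S:1
  CH2 → C:1 H:2
  CH2 → C:1 H:2
  CH(Br) → C:1 H:1 Br:1
  CH(C6H5) → C:7 H:6
  CH2OCH3 → C:2 H:5 O:1
Element totals:
  C: 17
  H: 25
  Br: 1
  O: 3
  S: 1
Molecular formula: C17H25BrO3S.
  M = 17(12.0) + 25(1.007825) + 78.918338 + 3(15.994915) + 31.972071
    = 204.000000 + 25.195625 + 78.918338 + 47.984745 + 31.972071 = 388.070779

388.0708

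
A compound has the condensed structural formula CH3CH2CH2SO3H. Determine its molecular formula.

C3H8O3S

Atom tally by fragment:
  CH3 → C:1 H:3
  CH2 → C:1 H:2
  CH2SO3H → C:1 H:3 S:1 O:3
Element totals:
  C: 3
  H: 8
  O: 3
  S: 1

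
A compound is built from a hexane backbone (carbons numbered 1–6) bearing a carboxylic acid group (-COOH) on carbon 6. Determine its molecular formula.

C7H14O2

Atom tally by fragment:
  CH3 → C:1 H:3
  CH2 → C:1 H:2
  CH2 → C:1 H:2
  CH2 → C:1 H:2
  CH2 → C:1 H:2
  CH2COOH → C:2 H:3 O:2
Element totals:
  C: 7
  H: 14
  O: 2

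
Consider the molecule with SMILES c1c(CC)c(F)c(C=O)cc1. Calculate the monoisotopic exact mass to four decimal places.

152.0637

Atom tally by fragment:
  benzene ring core → C:6 H:6
  (− 3 ring H displaced by substituents)
  + C2H5 → C:2 H:5
  + F → F:1
  + CHO → C:1 H:1 O:1
Element totals:
  C: 9
  H: 9
  F: 1
  O: 1
Molecular formula: C9H9FO.
  M = 9(12.0) + 9(1.007825) + 18.998403 + 15.994915
    = 108.000000 + 9.070425 + 18.998403 + 15.994915 = 152.063743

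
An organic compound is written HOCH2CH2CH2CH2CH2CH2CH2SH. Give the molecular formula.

C7H16OS

Atom tally by fragment:
  HOCH2 → C:1 H:3 O:1
  CH2 → C:1 H:2
  CH2 → C:1 H:2
  CH2 → C:1 H:2
  CH2 → C:1 H:2
  CH2 → C:1 H:2
  CH2SH → C:1 H:3 S:1
Element totals:
  C: 7
  H: 16
  O: 1
  S: 1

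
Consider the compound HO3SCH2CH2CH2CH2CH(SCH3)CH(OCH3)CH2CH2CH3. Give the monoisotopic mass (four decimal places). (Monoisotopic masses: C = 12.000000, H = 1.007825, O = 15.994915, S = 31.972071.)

284.1116

Element totals:
  C: 11
  H: 24
  O: 4
  S: 2
Molecular formula: C11H24O4S2.
  M = 11(12.0) + 24(1.007825) + 4(15.994915) + 2(31.972071)
    = 132.000000 + 24.187800 + 63.979660 + 63.944142 = 284.111602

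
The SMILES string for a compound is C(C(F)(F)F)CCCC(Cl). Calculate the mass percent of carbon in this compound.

Atom tally by fragment:
  F3CCH2 → C:2 H:2 F:3
  CH2 → C:1 H:2
  CH2 → C:1 H:2
  CH2 → C:1 H:2
  CH2Cl → C:1 H:2 Cl:1
Element totals:
  C: 6
  H: 10
  Cl: 1
  F: 3
Molecular formula: C6H10ClF3.
Molar mass = 174.590 g/mol.
Mass from C: 6 × 12.011 = 72.066 g/mol.
%C = 72.066 / 174.590 × 100 = 41.28%.

41.28%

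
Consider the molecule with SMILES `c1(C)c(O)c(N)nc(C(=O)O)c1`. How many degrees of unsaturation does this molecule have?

5

Atom tally by fragment:
  pyridine ring core → C:5 H:5 N:1
  (− 4 ring H displaced by substituents)
  + CH3 → C:1 H:3
  + OH → O:1 H:1
  + NH2 → N:1 H:2
  + COOH → C:1 H:1 O:2
Element totals:
  C: 7
  H: 8
  N: 2
  O: 3
Molecular formula: C7H8N2O3.
DoU = (2C + 2 + N − H − X) / 2 = (2·7 + 2 + 2 − 8 − 0) / 2 = 5.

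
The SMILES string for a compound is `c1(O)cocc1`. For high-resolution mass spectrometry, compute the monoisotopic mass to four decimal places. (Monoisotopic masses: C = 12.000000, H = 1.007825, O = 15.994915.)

84.0211

Atom tally by fragment:
  furan ring core → C:4 H:4 O:1
  (− 1 ring H displaced by substituents)
  + OH → O:1 H:1
Element totals:
  C: 4
  H: 4
  O: 2
Molecular formula: C4H4O2.
  M = 4(12.0) + 4(1.007825) + 2(15.994915)
    = 48.000000 + 4.031300 + 31.989830 = 84.021130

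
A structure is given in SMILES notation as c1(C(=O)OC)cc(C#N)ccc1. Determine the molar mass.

Atom tally by fragment:
  benzene ring core → C:6 H:6
  (− 2 ring H displaced by substituents)
  + COOCH3 → C:2 H:3 O:2
  + CN → C:1 N:1
Element totals:
  C: 9
  H: 7
  N: 1
  O: 2
Molecular formula: C9H7NO2.
  M = 9(12.011) + 7(1.008) + 14.007 + 2(15.999)
    = 108.099 + 7.056 + 14.007 + 31.998 = 161.160

161.16 g/mol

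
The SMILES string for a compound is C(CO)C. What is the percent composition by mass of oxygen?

26.62%

Atom tally by fragment:
  HOCH2CH2 → C:2 H:5 O:1
  CH3 → C:1 H:3
Element totals:
  C: 3
  H: 8
  O: 1
Molecular formula: C3H8O.
Molar mass = 60.096 g/mol.
Mass from O: 1 × 15.999 = 15.999 g/mol.
%O = 15.999 / 60.096 × 100 = 26.62%.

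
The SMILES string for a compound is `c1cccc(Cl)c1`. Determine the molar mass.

Atom tally by fragment:
  benzene ring core → C:6 H:6
  (− 1 ring H displaced by substituents)
  + Cl → Cl:1
Element totals:
  C: 6
  H: 5
  Cl: 1
Molecular formula: C6H5Cl.
  M = 6(12.011) + 5(1.008) + 35.45
    = 72.066 + 5.040 + 35.450 = 112.556

112.56 g/mol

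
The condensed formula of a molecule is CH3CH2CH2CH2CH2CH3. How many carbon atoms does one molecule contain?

Atom tally by fragment:
  CH3 → C:1 H:3
  CH2 → C:1 H:2
  CH2 → C:1 H:2
  CH2 → C:1 H:2
  CH2 → C:1 H:2
  CH3 → C:1 H:3
Element totals:
  C: 6
  H: 14

6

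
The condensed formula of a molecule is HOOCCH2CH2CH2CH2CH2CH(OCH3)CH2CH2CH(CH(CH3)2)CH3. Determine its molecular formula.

Atom tally by fragment:
  HOOCCH2 → C:2 H:3 O:2
  CH2 → C:1 H:2
  CH2 → C:1 H:2
  CH2 → C:1 H:2
  CH2 → C:1 H:2
  CH(OCH3) → C:2 H:4 O:1
  CH2 → C:1 H:2
  CH2 → C:1 H:2
  CH(CH(CH3)2) → C:4 H:8
  CH3 → C:1 H:3
Element totals:
  C: 15
  H: 30
  O: 3

C15H30O3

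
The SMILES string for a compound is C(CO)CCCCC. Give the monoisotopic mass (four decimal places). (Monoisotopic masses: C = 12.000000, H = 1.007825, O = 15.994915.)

116.1201

Atom tally by fragment:
  HOCH2CH2 → C:2 H:5 O:1
  CH2 → C:1 H:2
  CH2 → C:1 H:2
  CH2 → C:1 H:2
  CH2 → C:1 H:2
  CH3 → C:1 H:3
Element totals:
  C: 7
  H: 16
  O: 1
Molecular formula: C7H16O.
  M = 7(12.0) + 16(1.007825) + 15.994915
    = 84.000000 + 16.125200 + 15.994915 = 116.120115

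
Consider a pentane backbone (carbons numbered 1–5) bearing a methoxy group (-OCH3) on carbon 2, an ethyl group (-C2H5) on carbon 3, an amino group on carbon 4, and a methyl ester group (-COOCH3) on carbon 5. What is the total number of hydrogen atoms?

21

Atom tally by fragment:
  CH3 → C:1 H:3
  CH(OCH3) → C:2 H:4 O:1
  CH(C2H5) → C:3 H:6
  CH(NH2) → C:1 H:3 N:1
  CH2COOCH3 → C:3 H:5 O:2
Element totals:
  C: 10
  H: 21
  N: 1
  O: 3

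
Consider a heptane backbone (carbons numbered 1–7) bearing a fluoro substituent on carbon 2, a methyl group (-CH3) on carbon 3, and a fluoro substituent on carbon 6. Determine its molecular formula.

C8H16F2

Atom tally by fragment:
  CH3 → C:1 H:3
  CH(F) → C:1 H:1 F:1
  CH(CH3) → C:2 H:4
  CH2 → C:1 H:2
  CH2 → C:1 H:2
  CH(F) → C:1 H:1 F:1
  CH3 → C:1 H:3
Element totals:
  C: 8
  H: 16
  F: 2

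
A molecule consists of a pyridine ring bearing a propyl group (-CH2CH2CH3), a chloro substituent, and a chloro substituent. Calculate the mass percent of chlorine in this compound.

37.30%

Atom tally by fragment:
  pyridine ring core → C:5 H:5 N:1
  (− 3 ring H displaced by substituents)
  + CH2CH2CH3 → C:3 H:7
  + Cl → Cl:1
  + Cl → Cl:1
Element totals:
  C: 8
  H: 9
  Cl: 2
  N: 1
Molecular formula: C8H9Cl2N.
Molar mass = 190.067 g/mol.
Mass from Cl: 2 × 35.45 = 70.900 g/mol.
%Cl = 70.900 / 190.067 × 100 = 37.30%.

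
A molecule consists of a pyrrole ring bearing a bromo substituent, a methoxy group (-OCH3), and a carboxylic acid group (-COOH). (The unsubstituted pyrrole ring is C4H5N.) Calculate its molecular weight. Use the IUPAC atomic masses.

220.02 g/mol

Atom tally by fragment:
  pyrrole ring core → C:4 H:5 N:1
  (− 3 ring H displaced by substituents)
  + Br → Br:1
  + OCH3 → C:1 H:3 O:1
  + COOH → C:1 H:1 O:2
Element totals:
  C: 6
  H: 6
  Br: 1
  N: 1
  O: 3
Molecular formula: C6H6BrNO3.
  M = 6(12.011) + 6(1.008) + 79.904 + 14.007 + 3(15.999)
    = 72.066 + 6.048 + 79.904 + 14.007 + 47.997 = 220.022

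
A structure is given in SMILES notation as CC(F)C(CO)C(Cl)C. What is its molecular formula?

C6H12ClFO

Atom tally by fragment:
  CH3 → C:1 H:3
  CH(F) → C:1 H:1 F:1
  CH(CH2OH) → C:2 H:4 O:1
  CH(Cl) → C:1 H:1 Cl:1
  CH3 → C:1 H:3
Element totals:
  C: 6
  H: 12
  Cl: 1
  F: 1
  O: 1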